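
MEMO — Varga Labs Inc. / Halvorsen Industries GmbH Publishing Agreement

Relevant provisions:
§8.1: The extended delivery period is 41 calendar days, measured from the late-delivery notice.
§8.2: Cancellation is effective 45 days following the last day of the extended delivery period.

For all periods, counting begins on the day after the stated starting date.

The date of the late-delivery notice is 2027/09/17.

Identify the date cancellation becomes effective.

2027/12/12

The last day of the extended delivery period: 41 calendar days after 2027/09/17 is 2027/10/28.
The date cancellation becomes effective: 2027/10/28 + 45 days = 2027/12/12.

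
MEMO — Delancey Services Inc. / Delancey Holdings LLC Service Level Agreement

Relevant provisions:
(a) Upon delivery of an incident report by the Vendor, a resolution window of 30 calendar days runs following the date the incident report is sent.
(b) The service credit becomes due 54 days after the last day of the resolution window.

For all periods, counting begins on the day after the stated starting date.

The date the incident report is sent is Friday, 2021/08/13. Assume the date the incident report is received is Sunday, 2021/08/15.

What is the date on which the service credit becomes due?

2021/11/05

Adding 30 calendar days to 2021/08/13 gives 2021/09/12, which is the last day of the resolution window.
The date on which the service credit becomes due: 54 calendar days after 2021/09/12 is 2021/11/05.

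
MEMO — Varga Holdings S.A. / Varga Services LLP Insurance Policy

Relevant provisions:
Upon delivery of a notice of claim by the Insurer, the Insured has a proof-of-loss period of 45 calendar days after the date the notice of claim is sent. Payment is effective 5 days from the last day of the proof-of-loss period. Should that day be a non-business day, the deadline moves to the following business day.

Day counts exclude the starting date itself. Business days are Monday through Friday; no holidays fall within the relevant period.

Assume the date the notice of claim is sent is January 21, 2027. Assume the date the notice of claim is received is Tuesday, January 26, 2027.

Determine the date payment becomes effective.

Adding 45 calendar days to January 21, 2027 gives March 7, 2027, which is the last day of the proof-of-loss period.
Adding 5 calendar days to March 7, 2027 gives March 12, 2027, which is the date payment becomes effective. March 12, 2027 is a Friday, so no roll-forward applies.

March 12, 2027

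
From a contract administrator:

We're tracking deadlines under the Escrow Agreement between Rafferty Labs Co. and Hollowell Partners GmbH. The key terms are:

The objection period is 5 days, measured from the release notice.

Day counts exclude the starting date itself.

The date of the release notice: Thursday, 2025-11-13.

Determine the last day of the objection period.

2025-11-18

The last day of the objection period: 5 calendar days after 2025-11-13 is 2025-11-18.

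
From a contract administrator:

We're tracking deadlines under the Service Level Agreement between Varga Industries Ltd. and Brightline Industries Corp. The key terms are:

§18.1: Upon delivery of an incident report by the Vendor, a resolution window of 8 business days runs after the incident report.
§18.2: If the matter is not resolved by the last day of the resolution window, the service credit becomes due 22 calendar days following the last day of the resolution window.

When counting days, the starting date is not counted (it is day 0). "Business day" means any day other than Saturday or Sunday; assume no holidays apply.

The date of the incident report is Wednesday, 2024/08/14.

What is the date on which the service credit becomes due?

From Wednesday, 2024/08/14, 8 business days (Aug 15, Aug 16, Aug 19, Aug 20, Aug 21, Aug 22, Aug 23, Aug 26, skipping weekends) brings us to Monday, 2024/08/26, which is the last day of the resolution window.
The date on which the service credit becomes due: 2024/08/26 + 22 days = 2024/09/17.

2024/09/17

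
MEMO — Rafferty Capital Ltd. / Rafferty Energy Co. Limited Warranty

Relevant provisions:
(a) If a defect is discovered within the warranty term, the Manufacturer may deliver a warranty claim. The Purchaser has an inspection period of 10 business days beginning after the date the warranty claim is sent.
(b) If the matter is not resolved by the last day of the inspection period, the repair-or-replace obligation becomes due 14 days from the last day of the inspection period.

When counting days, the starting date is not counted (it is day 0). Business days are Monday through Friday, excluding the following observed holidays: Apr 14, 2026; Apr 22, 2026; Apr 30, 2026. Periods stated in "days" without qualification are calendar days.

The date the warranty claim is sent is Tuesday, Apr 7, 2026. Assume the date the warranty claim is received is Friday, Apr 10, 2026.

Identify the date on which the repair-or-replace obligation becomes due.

From Tuesday, Apr 7, 2026, 10 business days (Apr 8, Apr 9, Apr 10, Apr 13, Apr 15, Apr 16, Apr 17, Apr 20, Apr 21, Apr 23, skipping weekends and the listed holidays on Apr 14, Apr 22) brings us to Thursday, Apr 23, 2026, which is the last day of the inspection period.
The date on which the repair-or-replace obligation becomes due: 14 calendar days after Apr 23, 2026 is May 7, 2026.

May 7, 2026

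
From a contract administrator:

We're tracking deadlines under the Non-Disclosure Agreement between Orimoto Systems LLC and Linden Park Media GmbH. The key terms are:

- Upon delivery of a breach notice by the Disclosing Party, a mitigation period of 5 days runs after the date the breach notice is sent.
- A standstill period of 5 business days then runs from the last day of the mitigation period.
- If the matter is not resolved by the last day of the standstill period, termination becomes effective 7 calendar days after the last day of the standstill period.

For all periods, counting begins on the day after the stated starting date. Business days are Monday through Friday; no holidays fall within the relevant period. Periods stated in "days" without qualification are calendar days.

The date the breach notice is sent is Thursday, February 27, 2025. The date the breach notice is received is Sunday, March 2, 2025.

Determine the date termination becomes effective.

March 18, 2025

The last day of the mitigation period: 5 calendar days after February 27, 2025 is March 4, 2025.
The last day of the standstill period: 5 business days after Tuesday, March 4, 2025, skipping weekends — Mar 5, Mar 6, Mar 7, Mar 10, Mar 11 — lands on Tuesday, March 11, 2025.
The date termination becomes effective: 7 calendar days after March 11, 2025 is March 18, 2025.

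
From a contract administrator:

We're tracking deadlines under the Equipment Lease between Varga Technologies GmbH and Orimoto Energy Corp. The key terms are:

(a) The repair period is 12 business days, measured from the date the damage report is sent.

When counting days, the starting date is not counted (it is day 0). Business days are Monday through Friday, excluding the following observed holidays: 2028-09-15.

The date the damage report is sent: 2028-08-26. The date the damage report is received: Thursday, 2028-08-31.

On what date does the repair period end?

2028-09-12

The last day of the repair period: counting 12 business days from Saturday, 2028-08-26 (Aug 28, Aug 29, Aug 30, Aug 31, …, Sep 8, Sep 11, Sep 12, skipping weekends) reaches Tuesday, 2028-09-12.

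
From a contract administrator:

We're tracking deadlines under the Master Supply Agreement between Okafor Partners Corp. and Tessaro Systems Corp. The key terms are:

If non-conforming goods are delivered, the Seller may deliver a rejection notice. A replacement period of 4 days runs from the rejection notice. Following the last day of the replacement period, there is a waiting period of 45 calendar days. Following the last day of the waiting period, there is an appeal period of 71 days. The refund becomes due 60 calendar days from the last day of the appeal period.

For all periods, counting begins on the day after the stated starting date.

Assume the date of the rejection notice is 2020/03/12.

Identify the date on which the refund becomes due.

The last day of the replacement period: 4 calendar days after 2020/03/12 is 2020/03/16.
Adding 45 calendar days to 2020/03/16 gives 2020/04/30, which is the last day of the waiting period.
The last day of the appeal period: 71 calendar days after 2020/04/30 is 2020/07/10.
Adding 60 calendar days to 2020/07/10 gives 2020/09/08, which is the date on which the refund becomes due.

2020/09/08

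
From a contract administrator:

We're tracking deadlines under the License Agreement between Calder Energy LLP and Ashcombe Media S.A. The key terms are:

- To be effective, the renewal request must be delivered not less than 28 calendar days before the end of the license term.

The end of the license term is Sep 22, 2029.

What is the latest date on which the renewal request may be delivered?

Sep 22, 2029 minus 28 days is Aug 25, 2029.

Aug 25, 2029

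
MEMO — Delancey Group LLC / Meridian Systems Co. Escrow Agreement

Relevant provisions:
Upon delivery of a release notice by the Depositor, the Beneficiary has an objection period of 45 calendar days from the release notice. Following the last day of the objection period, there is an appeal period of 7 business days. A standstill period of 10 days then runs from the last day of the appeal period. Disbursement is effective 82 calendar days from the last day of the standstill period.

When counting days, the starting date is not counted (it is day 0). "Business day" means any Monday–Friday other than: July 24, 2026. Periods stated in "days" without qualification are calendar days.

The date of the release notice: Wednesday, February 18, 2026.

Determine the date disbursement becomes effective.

July 15, 2026

Adding 45 calendar days to February 18, 2026 gives April 4, 2026, which is the last day of the objection period.
From Saturday, April 4, 2026, 7 business days (Apr 6, Apr 7, Apr 8, Apr 9, Apr 10, Apr 13, Apr 14, skipping weekends) brings us to Tuesday, April 14, 2026, which is the last day of the appeal period.
Adding 10 calendar days to April 14, 2026 gives April 24, 2026, which is the last day of the standstill period.
The date disbursement becomes effective: April 24, 2026 + 82 days = July 15, 2026.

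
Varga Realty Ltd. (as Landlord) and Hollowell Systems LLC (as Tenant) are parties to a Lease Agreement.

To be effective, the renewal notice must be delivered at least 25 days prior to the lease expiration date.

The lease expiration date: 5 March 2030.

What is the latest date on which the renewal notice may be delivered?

5 March 2030 minus 25 days is 8 February 2030.

8 February 2030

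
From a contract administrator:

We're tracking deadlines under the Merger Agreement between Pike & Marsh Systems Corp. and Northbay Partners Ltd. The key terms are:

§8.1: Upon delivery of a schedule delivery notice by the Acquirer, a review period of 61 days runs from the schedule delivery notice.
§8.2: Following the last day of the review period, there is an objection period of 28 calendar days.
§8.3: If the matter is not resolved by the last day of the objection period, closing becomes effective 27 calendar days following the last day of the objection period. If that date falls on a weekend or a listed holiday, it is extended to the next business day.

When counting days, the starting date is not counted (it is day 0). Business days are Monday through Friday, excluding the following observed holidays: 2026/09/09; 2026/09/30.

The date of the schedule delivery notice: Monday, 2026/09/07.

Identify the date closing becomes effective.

2027/01/01

Adding 61 calendar days to 2026/09/07 gives 2026/11/07, which is the last day of the review period.
The last day of the objection period: 2026/11/07 + 28 days = 2026/12/05.
The date closing becomes effective: 27 calendar days after 2026/12/05 is 2027/01/01. 2027/01/01 is a Friday and is not a listed holiday, so no roll-forward applies.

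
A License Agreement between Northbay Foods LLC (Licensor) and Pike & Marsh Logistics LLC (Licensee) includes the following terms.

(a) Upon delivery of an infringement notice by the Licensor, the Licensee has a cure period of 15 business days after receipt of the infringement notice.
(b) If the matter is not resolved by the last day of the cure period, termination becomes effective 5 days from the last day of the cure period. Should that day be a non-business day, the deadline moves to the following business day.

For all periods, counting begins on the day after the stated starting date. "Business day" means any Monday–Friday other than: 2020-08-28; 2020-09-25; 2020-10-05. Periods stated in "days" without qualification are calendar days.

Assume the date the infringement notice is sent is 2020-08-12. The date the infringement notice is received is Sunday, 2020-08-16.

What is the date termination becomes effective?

2020-09-14

The last day of the cure period: counting 15 business days from Sunday, 2020-08-16 (Aug 17, Aug 18, Aug 19, Aug 20, …, Sep 3, Sep 4, Sep 7, skipping weekends and the listed holiday on Aug 28) reaches Monday, 2020-09-07.
The date termination becomes effective: 2020-09-07 + 5 days = 2020-09-12. That falls on a Saturday, so it rolls to the next business day, Monday, 2020-09-14.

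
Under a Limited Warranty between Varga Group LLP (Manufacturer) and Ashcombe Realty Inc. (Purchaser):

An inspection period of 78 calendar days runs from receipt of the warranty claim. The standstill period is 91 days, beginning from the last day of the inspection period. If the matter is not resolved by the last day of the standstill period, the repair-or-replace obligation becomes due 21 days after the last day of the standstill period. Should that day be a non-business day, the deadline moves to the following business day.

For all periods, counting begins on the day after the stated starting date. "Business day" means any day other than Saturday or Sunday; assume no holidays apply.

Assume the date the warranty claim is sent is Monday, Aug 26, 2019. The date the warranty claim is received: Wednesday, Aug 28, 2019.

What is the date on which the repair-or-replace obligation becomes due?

Mar 5, 2020

The last day of the inspection period: 78 calendar days after Aug 28, 2019 is Nov 14, 2019.
The last day of the standstill period: Nov 14, 2019 + 91 days = Feb 13, 2020.
The date on which the repair-or-replace obligation becomes due: Feb 13, 2020 + 21 days = Mar 5, 2020. Mar 5, 2020 is a Thursday, so no roll-forward applies.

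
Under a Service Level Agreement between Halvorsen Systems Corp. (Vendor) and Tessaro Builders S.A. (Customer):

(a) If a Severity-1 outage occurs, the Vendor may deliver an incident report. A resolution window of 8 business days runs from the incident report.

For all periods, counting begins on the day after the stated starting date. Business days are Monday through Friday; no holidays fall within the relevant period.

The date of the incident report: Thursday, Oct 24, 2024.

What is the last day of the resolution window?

Nov 5, 2024

From Thursday, Oct 24, 2024, 8 business days (Oct 25, Oct 28, Oct 29, Oct 30, Oct 31, Nov 1, Nov 4, Nov 5, skipping weekends) brings us to Tuesday, Nov 5, 2024, which is the last day of the resolution window.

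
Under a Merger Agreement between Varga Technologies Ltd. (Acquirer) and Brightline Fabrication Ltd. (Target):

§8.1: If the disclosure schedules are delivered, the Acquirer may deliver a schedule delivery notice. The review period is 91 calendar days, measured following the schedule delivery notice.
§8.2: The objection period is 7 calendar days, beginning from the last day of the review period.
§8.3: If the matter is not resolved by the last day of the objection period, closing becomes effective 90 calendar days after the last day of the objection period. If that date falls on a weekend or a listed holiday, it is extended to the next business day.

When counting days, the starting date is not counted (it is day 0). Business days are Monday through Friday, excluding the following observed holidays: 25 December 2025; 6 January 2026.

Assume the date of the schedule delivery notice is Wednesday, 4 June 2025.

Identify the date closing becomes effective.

Adding 91 calendar days to 4 June 2025 gives 3 September 2025, which is the last day of the review period.
Adding 7 calendar days to 3 September 2025 gives 10 September 2025, which is the last day of the objection period.
The date closing becomes effective: 90 calendar days after 10 September 2025 is 9 December 2025. 9 December 2025 is a Tuesday and is not a listed holiday, so no roll-forward applies.

9 December 2025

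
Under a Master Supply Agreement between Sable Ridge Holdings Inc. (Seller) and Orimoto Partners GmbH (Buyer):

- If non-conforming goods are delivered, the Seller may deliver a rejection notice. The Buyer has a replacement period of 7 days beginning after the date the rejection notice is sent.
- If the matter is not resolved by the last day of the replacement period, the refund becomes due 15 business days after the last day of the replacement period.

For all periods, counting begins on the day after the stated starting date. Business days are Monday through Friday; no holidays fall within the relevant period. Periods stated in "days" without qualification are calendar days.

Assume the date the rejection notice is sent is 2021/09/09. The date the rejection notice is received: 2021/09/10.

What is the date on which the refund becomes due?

2021/10/07

Adding 7 calendar days to 2021/09/09 gives 2021/09/16, which is the last day of the replacement period.
The date on which the refund becomes due: counting 15 business days from Thursday, 2021/09/16 (Sep 17, Sep 20, Sep 21, Sep 22, …, Oct 5, Oct 6, Oct 7, skipping weekends) reaches Thursday, 2021/10/07.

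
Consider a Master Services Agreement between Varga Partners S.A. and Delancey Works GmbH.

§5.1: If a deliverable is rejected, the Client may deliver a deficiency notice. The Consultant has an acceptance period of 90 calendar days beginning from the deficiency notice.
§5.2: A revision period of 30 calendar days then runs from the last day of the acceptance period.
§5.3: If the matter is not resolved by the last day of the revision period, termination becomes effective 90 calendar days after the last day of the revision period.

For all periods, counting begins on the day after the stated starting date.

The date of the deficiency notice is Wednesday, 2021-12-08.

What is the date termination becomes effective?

2022-07-06

The last day of the acceptance period: 90 calendar days after 2021-12-08 is 2022-03-08.
The last day of the revision period: 30 calendar days after 2022-03-08 is 2022-04-07.
Adding 90 calendar days to 2022-04-07 gives 2022-07-06, which is the date termination becomes effective.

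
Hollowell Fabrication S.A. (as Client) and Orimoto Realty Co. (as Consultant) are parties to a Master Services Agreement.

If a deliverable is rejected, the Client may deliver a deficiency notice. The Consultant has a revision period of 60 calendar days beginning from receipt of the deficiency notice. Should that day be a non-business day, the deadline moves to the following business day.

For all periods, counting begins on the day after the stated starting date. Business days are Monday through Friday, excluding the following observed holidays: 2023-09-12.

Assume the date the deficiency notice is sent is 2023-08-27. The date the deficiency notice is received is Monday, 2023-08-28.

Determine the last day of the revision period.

Adding 60 calendar days to 2023-08-28 gives 2023-10-27, which is the last day of the revision period. 2023-10-27 is a Friday and is not a listed holiday, so no roll-forward applies.

2023-10-27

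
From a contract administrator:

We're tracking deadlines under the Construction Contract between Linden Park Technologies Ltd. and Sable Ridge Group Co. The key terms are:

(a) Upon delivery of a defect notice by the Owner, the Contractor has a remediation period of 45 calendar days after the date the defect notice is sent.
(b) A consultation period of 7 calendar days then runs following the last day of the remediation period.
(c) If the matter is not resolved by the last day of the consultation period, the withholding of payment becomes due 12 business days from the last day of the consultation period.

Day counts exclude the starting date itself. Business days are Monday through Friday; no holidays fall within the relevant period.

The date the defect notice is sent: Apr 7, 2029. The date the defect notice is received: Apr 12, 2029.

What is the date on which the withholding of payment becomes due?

Jun 14, 2029

Adding 45 calendar days to Apr 7, 2029 gives May 22, 2029, which is the last day of the remediation period.
The last day of the consultation period: 7 calendar days after May 22, 2029 is May 29, 2029.
The date on which the withholding of payment becomes due: 12 business days after Tuesday, May 29, 2029, skipping weekends — May 30, May 31, Jun 1, Jun 4, …, Jun 12, Jun 13, Jun 14 — lands on Thursday, Jun 14, 2029.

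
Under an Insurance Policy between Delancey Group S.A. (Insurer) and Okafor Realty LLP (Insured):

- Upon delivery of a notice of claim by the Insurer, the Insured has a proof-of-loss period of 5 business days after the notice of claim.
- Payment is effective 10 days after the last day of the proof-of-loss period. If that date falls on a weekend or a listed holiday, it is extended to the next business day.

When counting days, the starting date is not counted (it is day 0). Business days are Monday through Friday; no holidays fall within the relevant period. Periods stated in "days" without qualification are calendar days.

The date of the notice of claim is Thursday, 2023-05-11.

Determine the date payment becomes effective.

2023-05-29

The last day of the proof-of-loss period: counting 5 business days from Thursday, 2023-05-11 (May 12, May 15, May 16, May 17, May 18, skipping weekends) reaches Thursday, 2023-05-18.
Adding 10 calendar days to 2023-05-18 gives 2023-05-28, which is the date payment becomes effective. That falls on a Sunday, so it rolls to the next business day, Monday, 2023-05-29.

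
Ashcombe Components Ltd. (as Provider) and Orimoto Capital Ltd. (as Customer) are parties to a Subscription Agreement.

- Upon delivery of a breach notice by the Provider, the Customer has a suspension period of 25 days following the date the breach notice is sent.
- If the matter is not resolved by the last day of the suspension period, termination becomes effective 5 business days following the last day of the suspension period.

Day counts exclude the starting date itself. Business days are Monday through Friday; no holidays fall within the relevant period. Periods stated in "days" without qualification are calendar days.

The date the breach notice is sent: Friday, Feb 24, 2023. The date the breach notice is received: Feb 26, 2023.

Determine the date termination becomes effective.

The last day of the suspension period: Feb 24, 2023 + 25 days = Mar 21, 2023.
The date termination becomes effective: 5 business days after Tuesday, Mar 21, 2023, skipping weekends — Mar 22, Mar 23, Mar 24, Mar 27, Mar 28 — lands on Tuesday, Mar 28, 2023.

Mar 28, 2023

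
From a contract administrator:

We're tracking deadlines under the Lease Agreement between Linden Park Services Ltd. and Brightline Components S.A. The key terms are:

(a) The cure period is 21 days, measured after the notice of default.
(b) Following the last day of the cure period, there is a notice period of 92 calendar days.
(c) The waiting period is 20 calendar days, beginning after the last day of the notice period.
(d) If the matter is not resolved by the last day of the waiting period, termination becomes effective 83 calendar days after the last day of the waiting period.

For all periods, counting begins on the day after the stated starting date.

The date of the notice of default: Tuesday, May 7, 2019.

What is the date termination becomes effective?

December 9, 2019

Adding 21 calendar days to May 7, 2019 gives May 28, 2019, which is the last day of the cure period.
Adding 92 calendar days to May 28, 2019 gives August 28, 2019, which is the last day of the notice period.
Adding 20 calendar days to August 28, 2019 gives September 17, 2019, which is the last day of the waiting period.
The date termination becomes effective: 83 calendar days after September 17, 2019 is December 9, 2019.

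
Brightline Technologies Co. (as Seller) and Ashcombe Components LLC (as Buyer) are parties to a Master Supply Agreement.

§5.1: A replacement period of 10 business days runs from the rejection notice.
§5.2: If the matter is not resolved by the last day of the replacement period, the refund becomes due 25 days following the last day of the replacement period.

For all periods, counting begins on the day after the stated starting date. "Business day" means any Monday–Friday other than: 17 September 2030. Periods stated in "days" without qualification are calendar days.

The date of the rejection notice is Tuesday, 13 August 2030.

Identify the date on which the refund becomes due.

The last day of the replacement period: 10 business days after Tuesday, 13 August 2030, skipping weekends — Aug 14, Aug 15, Aug 16, Aug 19, Aug 20, Aug 21, Aug 22, Aug 23, Aug 26, Aug 27 — lands on Tuesday, 27 August 2030.
The date on which the refund becomes due: 25 calendar days after 27 August 2030 is 21 September 2030.

21 September 2030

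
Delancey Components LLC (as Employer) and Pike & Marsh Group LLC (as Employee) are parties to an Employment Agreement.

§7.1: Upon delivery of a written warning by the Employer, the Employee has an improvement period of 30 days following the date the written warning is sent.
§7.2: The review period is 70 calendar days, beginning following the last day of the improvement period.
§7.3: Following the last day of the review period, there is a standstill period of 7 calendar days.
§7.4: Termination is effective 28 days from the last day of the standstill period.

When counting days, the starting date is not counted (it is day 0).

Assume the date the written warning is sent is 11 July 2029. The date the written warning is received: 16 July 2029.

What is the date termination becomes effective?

The last day of the improvement period: 30 calendar days after 11 July 2029 is 10 August 2029.
Adding 70 calendar days to 10 August 2029 gives 19 October 2029, which is the last day of the review period.
The last day of the standstill period: 7 calendar days after 19 October 2029 is 26 October 2029.
Adding 28 calendar days to 26 October 2029 gives 23 November 2029, which is the date termination becomes effective.

23 November 2029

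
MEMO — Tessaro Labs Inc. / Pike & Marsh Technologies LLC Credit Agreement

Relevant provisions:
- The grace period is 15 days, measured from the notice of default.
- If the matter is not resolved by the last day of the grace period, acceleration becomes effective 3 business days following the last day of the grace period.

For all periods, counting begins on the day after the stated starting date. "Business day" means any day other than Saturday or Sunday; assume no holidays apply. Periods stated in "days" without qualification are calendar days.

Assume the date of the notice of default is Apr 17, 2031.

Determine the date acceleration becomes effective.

The last day of the grace period: Apr 17, 2031 + 15 days = May 2, 2031.
The date acceleration becomes effective: counting 3 business days from Friday, May 2, 2031 (May 5, May 6, May 7, skipping weekends) reaches Wednesday, May 7, 2031.

May 7, 2031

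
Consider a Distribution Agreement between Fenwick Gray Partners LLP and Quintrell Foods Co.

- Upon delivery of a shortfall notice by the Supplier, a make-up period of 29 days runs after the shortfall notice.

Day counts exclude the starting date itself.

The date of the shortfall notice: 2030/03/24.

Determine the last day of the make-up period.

The last day of the make-up period: 29 calendar days after 2030/03/24 is 2030/04/22.

2030/04/22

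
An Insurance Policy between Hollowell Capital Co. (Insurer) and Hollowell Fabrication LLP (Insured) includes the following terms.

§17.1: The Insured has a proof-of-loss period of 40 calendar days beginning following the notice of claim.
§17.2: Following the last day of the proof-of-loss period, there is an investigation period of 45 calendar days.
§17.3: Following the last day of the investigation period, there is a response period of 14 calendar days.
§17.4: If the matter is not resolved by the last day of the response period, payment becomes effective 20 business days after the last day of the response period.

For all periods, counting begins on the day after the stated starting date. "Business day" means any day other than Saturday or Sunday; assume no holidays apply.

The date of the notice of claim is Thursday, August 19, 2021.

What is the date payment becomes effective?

The last day of the proof-of-loss period: 40 calendar days after August 19, 2021 is September 28, 2021.
Adding 45 calendar days to September 28, 2021 gives November 12, 2021, which is the last day of the investigation period.
The last day of the response period: 14 calendar days after November 12, 2021 is November 26, 2021.
The date payment becomes effective: 20 business days after Friday, November 26, 2021, skipping weekends — Nov 29, Nov 30, Dec 1, Dec 2, …, Dec 22, Dec 23, Dec 24 — lands on Friday, December 24, 2021.

December 24, 2021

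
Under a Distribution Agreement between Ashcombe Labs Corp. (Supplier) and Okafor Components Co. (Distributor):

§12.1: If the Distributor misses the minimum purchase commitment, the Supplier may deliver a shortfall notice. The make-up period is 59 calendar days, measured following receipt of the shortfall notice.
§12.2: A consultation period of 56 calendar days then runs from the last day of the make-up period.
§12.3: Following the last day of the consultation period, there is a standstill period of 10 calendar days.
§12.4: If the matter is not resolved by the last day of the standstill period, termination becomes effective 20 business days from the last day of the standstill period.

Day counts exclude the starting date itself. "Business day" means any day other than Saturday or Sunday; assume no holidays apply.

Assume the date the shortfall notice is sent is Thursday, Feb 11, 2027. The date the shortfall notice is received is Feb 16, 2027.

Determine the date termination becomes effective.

Adding 59 calendar days to Feb 16, 2027 gives Apr 16, 2027, which is the last day of the make-up period.
The last day of the consultation period: Apr 16, 2027 + 56 days = Jun 11, 2027.
The last day of the standstill period: Jun 11, 2027 + 10 days = Jun 21, 2027.
The date termination becomes effective: counting 20 business days from Monday, Jun 21, 2027 (Jun 22, Jun 23, Jun 24, Jun 25, …, Jul 15, Jul 16, Jul 19, skipping weekends) reaches Monday, Jul 19, 2027.

Jul 19, 2027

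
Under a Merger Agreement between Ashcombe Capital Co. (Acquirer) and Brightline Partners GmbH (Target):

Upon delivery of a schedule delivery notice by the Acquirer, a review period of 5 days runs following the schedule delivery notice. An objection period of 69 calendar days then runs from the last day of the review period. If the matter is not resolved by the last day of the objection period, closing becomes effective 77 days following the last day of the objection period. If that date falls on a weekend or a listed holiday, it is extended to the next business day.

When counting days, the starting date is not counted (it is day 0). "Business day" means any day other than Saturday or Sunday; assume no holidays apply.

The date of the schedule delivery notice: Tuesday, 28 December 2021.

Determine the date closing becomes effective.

30 May 2022

The last day of the review period: 5 calendar days after 28 December 2021 is 2 January 2022.
The last day of the objection period: 69 calendar days after 2 January 2022 is 12 March 2022.
Adding 77 calendar days to 12 March 2022 gives 28 May 2022, which is the date closing becomes effective. That falls on a Saturday, so it rolls to the next business day, Monday, 30 May 2022.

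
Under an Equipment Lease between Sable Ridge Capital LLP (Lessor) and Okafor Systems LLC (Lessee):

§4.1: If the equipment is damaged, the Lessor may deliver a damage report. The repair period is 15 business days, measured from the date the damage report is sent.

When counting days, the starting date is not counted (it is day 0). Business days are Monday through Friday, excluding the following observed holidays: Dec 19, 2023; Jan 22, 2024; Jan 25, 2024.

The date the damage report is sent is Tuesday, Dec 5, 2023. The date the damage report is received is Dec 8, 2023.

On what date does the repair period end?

The last day of the repair period: counting 15 business days from Tuesday, Dec 5, 2023 (Dec 6, Dec 7, Dec 8, Dec 11, …, Dec 25, Dec 26, Dec 27, skipping weekends and the listed holiday on Dec 19) reaches Wednesday, Dec 27, 2023.

Dec 27, 2023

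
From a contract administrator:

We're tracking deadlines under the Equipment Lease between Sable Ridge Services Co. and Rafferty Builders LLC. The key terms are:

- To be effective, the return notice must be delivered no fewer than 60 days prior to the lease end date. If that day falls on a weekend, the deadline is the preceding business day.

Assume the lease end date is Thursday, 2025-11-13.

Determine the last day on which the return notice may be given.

2025-11-13 minus 60 days is 2025-09-14. That is a Sunday, so the deadline moves back to Friday, 2025-09-12.

2025-09-12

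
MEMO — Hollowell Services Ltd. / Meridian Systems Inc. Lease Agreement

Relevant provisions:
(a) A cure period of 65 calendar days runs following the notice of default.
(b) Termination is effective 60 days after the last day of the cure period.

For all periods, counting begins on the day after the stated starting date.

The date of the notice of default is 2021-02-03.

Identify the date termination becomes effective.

The last day of the cure period: 2021-02-03 + 65 days = 2021-04-09.
Adding 60 calendar days to 2021-04-09 gives 2021-06-08, which is the date termination becomes effective.

2021-06-08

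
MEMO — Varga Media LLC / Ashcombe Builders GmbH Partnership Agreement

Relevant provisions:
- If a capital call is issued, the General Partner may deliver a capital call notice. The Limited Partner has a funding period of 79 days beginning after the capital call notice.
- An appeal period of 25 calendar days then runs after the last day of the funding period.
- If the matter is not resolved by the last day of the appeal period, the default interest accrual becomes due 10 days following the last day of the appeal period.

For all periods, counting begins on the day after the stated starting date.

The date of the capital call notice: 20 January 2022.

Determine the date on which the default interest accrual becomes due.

14 May 2022

Adding 79 calendar days to 20 January 2022 gives 9 April 2022, which is the last day of the funding period.
Adding 25 calendar days to 9 April 2022 gives 4 May 2022, which is the last day of the appeal period.
The date on which the default interest accrual becomes due: 4 May 2022 + 10 days = 14 May 2022.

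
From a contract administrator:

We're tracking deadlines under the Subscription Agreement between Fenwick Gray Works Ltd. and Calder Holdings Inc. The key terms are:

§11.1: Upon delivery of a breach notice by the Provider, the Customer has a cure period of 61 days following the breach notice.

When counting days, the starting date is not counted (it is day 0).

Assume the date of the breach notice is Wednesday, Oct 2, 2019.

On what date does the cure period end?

Dec 2, 2019

The last day of the cure period: 61 calendar days after Oct 2, 2019 is Dec 2, 2019.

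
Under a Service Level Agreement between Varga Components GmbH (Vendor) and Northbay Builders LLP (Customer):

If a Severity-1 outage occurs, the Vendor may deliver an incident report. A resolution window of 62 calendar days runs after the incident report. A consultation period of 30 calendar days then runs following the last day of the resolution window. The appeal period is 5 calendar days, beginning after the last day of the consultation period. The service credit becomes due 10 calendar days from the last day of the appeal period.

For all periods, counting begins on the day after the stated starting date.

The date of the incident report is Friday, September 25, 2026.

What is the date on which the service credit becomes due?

January 10, 2027

The last day of the resolution window: September 25, 2026 + 62 days = November 26, 2026.
Adding 30 calendar days to November 26, 2026 gives December 26, 2026, which is the last day of the consultation period.
The last day of the appeal period: 5 calendar days after December 26, 2026 is December 31, 2026.
Adding 10 calendar days to December 31, 2026 gives January 10, 2027, which is the date on which the service credit becomes due.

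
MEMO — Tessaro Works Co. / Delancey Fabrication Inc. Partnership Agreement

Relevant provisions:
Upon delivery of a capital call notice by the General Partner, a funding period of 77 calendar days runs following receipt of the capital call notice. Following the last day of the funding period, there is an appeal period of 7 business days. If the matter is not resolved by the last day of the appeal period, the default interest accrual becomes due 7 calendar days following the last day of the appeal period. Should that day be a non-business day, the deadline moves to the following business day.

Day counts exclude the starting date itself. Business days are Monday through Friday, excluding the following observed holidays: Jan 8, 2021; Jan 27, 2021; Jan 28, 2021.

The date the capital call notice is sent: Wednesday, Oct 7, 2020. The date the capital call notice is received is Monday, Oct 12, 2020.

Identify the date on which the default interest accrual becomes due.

Jan 13, 2021

Adding 77 calendar days to Oct 12, 2020 gives Dec 28, 2020, which is the last day of the funding period.
The last day of the appeal period: counting 7 business days from Monday, Dec 28, 2020 (Dec 29, Dec 30, Dec 31, Jan 1, Jan 4, Jan 5, Jan 6, skipping weekends) reaches Wednesday, Jan 6, 2021.
Adding 7 calendar days to Jan 6, 2021 gives Jan 13, 2021, which is the date on which the default interest accrual becomes due. Jan 13, 2021 is a Wednesday and is not a listed holiday, so no roll-forward applies.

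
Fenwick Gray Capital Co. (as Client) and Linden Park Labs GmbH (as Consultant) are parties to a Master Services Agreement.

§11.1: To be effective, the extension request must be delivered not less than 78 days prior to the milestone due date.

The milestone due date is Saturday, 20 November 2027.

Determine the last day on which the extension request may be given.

20 November 2027 minus 78 days is 3 September 2027.

3 September 2027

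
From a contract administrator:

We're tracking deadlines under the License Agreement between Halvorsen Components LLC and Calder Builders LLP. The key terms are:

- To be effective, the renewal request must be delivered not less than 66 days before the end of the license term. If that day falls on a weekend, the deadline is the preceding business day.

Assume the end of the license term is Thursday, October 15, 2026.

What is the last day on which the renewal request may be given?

August 10, 2026

October 15, 2026 minus 66 days is August 10, 2026. That is a Monday, so no adjustment is needed.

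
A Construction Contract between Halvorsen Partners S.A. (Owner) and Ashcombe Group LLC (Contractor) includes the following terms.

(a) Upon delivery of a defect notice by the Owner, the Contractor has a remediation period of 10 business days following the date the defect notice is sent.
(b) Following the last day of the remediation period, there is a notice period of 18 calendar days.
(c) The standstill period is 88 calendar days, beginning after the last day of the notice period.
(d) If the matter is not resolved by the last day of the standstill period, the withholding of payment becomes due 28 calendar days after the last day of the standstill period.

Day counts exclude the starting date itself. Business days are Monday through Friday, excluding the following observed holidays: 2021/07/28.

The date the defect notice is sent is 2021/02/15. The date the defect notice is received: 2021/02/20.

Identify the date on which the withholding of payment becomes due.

2021/07/13

The last day of the remediation period: 10 business days after Monday, 2021/02/15, skipping weekends — Feb 16, Feb 17, Feb 18, Feb 19, Feb 22, Feb 23, Feb 24, Feb 25, Feb 26, Mar 1 — lands on Monday, 2021/03/01.
Adding 18 calendar days to 2021/03/01 gives 2021/03/19, which is the last day of the notice period.
The last day of the standstill period: 2021/03/19 + 88 days = 2021/06/15.
Adding 28 calendar days to 2021/06/15 gives 2021/07/13, which is the date on which the withholding of payment becomes due.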